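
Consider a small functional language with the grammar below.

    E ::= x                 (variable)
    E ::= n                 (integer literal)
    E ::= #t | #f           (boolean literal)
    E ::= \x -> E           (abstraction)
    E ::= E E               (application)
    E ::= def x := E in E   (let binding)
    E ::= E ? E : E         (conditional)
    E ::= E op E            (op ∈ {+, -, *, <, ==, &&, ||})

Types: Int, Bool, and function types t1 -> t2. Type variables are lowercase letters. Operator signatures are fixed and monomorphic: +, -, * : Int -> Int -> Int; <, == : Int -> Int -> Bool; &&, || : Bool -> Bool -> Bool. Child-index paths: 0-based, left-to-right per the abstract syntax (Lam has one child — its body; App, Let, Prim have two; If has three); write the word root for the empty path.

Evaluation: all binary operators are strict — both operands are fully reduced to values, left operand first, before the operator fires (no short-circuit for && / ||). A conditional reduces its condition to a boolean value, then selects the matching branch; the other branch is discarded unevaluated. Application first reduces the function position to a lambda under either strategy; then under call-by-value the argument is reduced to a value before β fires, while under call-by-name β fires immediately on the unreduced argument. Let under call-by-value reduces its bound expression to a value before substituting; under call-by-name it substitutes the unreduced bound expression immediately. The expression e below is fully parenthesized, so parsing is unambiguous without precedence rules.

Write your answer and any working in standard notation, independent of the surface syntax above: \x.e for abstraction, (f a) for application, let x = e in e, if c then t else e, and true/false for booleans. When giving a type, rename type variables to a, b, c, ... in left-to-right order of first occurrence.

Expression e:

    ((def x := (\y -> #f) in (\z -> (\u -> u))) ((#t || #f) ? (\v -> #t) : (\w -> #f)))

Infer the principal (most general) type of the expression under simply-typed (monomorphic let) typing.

Trace:
\y._ : a -> Bool
let x : a -> Bool
u : c
\u._ : c -> c
\z._ : b -> c -> c
  unify Bool ~ Bool
  unify Bool ~ Bool
  unify Bool ~ Bool
\v._ : d -> Bool
\w._ : e -> Bool
  unify d -> Bool ~ e -> Bool
  unify d ~ e
  unify Bool ~ Bool
  unify b -> c -> c ~ (e -> Bool) -> f
  unify b ~ e -> Bool
  unify c -> c ~ f
_ _ : c -> c

Answer: a -> a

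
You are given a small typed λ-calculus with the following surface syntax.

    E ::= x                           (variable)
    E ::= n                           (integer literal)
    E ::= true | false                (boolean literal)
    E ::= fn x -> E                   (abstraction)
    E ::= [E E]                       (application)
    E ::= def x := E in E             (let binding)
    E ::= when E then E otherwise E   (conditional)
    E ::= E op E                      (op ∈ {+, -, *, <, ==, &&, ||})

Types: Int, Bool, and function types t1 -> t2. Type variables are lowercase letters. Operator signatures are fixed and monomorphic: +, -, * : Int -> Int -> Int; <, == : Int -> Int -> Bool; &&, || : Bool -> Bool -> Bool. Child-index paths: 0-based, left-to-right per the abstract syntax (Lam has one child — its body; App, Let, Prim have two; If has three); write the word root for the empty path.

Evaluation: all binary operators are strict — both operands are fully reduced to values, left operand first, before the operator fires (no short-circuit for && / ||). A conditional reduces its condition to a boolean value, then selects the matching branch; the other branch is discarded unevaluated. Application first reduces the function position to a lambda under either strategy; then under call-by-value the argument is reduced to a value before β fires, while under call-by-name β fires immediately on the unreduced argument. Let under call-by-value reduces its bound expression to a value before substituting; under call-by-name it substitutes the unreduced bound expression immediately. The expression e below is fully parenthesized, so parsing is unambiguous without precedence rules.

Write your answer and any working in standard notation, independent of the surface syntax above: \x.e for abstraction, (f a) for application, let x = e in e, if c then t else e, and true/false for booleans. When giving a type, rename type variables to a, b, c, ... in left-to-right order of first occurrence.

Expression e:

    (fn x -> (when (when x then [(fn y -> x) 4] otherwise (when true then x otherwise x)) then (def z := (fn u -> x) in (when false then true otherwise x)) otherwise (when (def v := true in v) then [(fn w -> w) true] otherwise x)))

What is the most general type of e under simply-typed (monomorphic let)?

Working:
x : a
  unify a ~ Bool
x : Bool
\y._ : b -> Bool
  unify b -> Bool ~ Int -> c
  unify b ~ Int
  unify Bool ~ c
_ _ : Bool
  unify Bool ~ Bool
x : Bool
x : Bool
  unify Bool ~ Bool
  unify Bool ~ Bool
  unify Bool ~ Bool
x : Bool
\u._ : d -> Bool
let z : d -> Bool
  unify Bool ~ Bool
x : Bool
  unify Bool ~ Bool
let v : Bool
v : Bool
  unify Bool ~ Bool
w : e
\w._ : e -> e
  unify e -> e ~ Bool -> f
  unify e ~ Bool
  unify Bool ~ f
_ _ : Bool
x : Bool
  unify Bool ~ Bool
  unify Bool ~ Bool
\x._ : Bool -> Bool

Answer: Bool -> Bool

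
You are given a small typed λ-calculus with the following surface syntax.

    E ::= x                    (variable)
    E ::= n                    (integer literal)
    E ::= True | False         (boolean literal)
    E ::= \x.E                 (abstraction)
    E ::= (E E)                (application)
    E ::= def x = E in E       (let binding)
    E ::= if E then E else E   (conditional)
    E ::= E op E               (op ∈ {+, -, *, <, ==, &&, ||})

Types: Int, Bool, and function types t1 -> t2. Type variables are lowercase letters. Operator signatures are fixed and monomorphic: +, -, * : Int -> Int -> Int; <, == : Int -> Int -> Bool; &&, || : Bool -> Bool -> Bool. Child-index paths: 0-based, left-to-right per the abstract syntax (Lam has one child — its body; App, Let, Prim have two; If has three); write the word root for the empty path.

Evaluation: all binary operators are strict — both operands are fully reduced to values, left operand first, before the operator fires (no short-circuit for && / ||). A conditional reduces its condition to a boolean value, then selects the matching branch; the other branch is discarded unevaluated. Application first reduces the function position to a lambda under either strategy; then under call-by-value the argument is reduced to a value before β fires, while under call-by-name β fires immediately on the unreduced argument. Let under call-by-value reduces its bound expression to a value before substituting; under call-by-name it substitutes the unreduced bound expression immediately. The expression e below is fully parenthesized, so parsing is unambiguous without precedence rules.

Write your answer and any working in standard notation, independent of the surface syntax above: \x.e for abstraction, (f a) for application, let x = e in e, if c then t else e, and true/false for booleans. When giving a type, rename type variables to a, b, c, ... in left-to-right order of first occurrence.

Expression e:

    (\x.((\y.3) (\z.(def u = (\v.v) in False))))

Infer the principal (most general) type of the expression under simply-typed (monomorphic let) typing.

Answer: a -> Int

Working:
\y._ : b -> Int
v : d
\v._ : d -> d
let u : d -> d
\z._ : c -> Bool
  unify b -> Int ~ (c -> Bool) -> e
  unify b ~ c -> Bool
  unify Int ~ e
_ _ : Int
\x._ : a -> Int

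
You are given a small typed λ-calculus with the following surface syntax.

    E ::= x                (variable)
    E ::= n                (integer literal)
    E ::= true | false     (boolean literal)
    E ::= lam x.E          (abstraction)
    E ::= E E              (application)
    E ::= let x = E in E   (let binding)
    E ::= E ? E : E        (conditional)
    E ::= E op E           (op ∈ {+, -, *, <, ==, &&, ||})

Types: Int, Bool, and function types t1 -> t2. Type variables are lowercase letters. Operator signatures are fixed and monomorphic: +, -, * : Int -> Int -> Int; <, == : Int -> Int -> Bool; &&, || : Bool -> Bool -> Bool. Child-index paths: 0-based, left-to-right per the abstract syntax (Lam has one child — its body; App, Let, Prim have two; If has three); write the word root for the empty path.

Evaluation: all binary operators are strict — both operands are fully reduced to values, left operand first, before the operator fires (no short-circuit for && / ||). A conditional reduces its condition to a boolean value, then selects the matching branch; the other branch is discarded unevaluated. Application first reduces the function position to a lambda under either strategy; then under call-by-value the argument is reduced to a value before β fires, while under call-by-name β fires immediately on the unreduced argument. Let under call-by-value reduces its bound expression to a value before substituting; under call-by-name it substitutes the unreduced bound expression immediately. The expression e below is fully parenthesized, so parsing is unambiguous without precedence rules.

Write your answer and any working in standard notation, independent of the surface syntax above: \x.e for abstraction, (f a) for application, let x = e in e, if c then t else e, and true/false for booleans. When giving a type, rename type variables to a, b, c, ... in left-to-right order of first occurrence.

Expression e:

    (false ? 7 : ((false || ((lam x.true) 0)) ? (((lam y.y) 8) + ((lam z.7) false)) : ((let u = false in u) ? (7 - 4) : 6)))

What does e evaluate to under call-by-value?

Trace:
step 0: (if false then 7 else (if (false || ((\x.true) 0)) then (((\y.y) 8) + ((\z.7) false)) else (if (let u = false in u) then (7 - 4) else 6)))
step 1: [if@root] (if (false || ((\x.true) 0)) then (((\y.y) 8) + ((\z.7) false)) else (if (let u = false in u) then (7 - 4) else 6))
step 2: [beta@0.1] (if (false || true) then (((\y.y) 8) + ((\z.7) false)) else (if (let u = false in u) then (7 - 4) else 6))
step 3: [delta@0] (if true then (((\y.y) 8) + ((\z.7) false)) else (if (let u = false in u) then (7 - 4) else 6))
step 4: [if@root] (((\y.y) 8) + ((\z.7) false))
step 5: [beta@0] (8 + ((\z.7) false))
step 6: [beta@1] (8 + 7)
step 7: [delta@root] 15

Answer: 15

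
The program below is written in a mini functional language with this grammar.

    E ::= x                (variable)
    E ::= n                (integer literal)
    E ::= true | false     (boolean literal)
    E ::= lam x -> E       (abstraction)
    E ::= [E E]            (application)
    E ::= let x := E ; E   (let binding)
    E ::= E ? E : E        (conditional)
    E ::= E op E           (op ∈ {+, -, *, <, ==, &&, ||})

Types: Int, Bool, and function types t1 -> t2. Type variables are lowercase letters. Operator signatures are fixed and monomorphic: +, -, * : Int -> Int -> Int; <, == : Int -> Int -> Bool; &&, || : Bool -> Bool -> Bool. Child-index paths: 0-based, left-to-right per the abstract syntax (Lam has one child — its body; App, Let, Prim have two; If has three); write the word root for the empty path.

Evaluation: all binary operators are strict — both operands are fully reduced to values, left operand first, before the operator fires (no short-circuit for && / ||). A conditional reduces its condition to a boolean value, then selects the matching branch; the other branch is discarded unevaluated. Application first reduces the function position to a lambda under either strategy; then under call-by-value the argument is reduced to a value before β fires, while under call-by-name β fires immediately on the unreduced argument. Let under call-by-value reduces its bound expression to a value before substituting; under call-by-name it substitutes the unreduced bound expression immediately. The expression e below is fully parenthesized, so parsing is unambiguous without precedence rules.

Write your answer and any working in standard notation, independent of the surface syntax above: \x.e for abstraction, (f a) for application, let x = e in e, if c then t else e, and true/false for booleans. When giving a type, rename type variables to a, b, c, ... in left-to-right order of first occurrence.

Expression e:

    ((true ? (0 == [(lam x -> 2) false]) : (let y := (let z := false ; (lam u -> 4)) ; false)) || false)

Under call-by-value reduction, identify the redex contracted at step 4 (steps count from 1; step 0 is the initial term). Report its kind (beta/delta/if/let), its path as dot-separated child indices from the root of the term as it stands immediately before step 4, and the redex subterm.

Derivation:
step 0: ((if true then (0 == ((\x.2) false)) else (let y = (let z = false in (\u.4)) in false)) || false)
step 1: [if@0] ((0 == ((\x.2) false)) || false)
step 2: [beta@0.1] ((0 == 2) || false)
step 3: [delta@0] (false || false)
step 4: [delta@root] false

Answer: delta at root : (false || false)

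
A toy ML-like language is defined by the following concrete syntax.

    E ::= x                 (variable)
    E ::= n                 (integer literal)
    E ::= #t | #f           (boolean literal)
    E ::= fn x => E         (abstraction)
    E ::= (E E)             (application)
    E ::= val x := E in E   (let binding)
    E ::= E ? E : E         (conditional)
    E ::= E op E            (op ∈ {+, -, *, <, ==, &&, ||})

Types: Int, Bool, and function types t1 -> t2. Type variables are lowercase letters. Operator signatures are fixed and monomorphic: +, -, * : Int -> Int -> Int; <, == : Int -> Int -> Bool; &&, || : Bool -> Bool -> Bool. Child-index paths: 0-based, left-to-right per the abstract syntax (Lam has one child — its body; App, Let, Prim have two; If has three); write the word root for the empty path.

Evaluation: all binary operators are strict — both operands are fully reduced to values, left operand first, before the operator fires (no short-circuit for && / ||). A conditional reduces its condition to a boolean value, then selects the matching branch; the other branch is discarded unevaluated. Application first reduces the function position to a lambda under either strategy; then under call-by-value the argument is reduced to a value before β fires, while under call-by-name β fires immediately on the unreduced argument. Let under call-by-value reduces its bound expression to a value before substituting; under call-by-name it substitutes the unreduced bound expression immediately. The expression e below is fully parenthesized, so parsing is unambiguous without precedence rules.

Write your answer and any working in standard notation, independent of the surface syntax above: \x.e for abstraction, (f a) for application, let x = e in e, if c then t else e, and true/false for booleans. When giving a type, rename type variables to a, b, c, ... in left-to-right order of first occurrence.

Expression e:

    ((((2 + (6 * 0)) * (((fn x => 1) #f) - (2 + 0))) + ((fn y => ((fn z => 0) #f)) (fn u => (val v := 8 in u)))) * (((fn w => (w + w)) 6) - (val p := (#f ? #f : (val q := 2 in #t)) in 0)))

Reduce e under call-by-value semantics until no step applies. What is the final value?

Derivation:
step 0: ((((2 + (6 * 0)) * (((\x.1) false) - (2 + 0))) + ((\y.((\z.0) false)) (\u.(let v = 8 in u)))) * (((\w.(w + w)) 6) - (let p = (if false then false else (let q = 2 in true)) in 0)))
step 1: [delta@0.0.0.1] ((((2 + 0) * (((\x.1) false) - (2 + 0))) + ((\y.((\z.0) false)) (\u.(let v = 8 in u)))) * (((\w.(w + w)) 6) - (let p = (if false then false else (let q = 2 in true)) in 0)))
step 2: [delta@0.0.0] (((2 * (((\x.1) false) - (2 + 0))) + ((\y.((\z.0) false)) (\u.(let v = 8 in u)))) * (((\w.(w + w)) 6) - (let p = (if false then false else (let q = 2 in true)) in 0)))
step 3: [beta@0.0.1.0] (((2 * (1 - (2 + 0))) + ((\y.((\z.0) false)) (\u.(let v = 8 in u)))) * (((\w.(w + w)) 6) - (let p = (if false then false else (let q = 2 in true)) in 0)))
step 4: [delta@0.0.1.1] (((2 * (1 - 2)) + ((\y.((\z.0) false)) (\u.(let v = 8 in u)))) * (((\w.(w + w)) 6) - (let p = (if false then false else (let q = 2 in true)) in 0)))
step 5: [delta@0.0.1] (((2 * -1) + ((\y.((\z.0) false)) (\u.(let v = 8 in u)))) * (((\w.(w + w)) 6) - (let p = (if false then false else (let q = 2 in true)) in 0)))
step 6: [delta@0.0] ((-2 + ((\y.((\z.0) false)) (\u.(let v = 8 in u)))) * (((\w.(w + w)) 6) - (let p = (if false then false else (let q = 2 in true)) in 0)))
step 7: [beta@0.1] ((-2 + ((\z.0) false)) * (((\w.(w + w)) 6) - (let p = (if false then false else (let q = 2 in true)) in 0)))
step 8: [beta@0.1] ((-2 + 0) * (((\w.(w + w)) 6) - (let p = (if false then false else (let q = 2 in true)) in 0)))
step 9: [delta@0] (-2 * (((\w.(w + w)) 6) - (let p = (if false then false else (let q = 2 in true)) in 0)))
step 10: [beta@1.0] (-2 * ((6 + 6) - (let p = (if false then false else (let q = 2 in true)) in 0)))
step 11: [delta@1.0] (-2 * (12 - (let p = (if false then false else (let q = 2 in true)) in 0)))
step 12: [if@1.1.0] (-2 * (12 - (let p = (let q = 2 in true) in 0)))
step 13: [let@1.1.0] (-2 * (12 - (let p = true in 0)))
step 14: [let@1.1] (-2 * (12 - 0))
step 15: [delta@1] (-2 * 12)
step 16: [delta@root] -24

Answer: -24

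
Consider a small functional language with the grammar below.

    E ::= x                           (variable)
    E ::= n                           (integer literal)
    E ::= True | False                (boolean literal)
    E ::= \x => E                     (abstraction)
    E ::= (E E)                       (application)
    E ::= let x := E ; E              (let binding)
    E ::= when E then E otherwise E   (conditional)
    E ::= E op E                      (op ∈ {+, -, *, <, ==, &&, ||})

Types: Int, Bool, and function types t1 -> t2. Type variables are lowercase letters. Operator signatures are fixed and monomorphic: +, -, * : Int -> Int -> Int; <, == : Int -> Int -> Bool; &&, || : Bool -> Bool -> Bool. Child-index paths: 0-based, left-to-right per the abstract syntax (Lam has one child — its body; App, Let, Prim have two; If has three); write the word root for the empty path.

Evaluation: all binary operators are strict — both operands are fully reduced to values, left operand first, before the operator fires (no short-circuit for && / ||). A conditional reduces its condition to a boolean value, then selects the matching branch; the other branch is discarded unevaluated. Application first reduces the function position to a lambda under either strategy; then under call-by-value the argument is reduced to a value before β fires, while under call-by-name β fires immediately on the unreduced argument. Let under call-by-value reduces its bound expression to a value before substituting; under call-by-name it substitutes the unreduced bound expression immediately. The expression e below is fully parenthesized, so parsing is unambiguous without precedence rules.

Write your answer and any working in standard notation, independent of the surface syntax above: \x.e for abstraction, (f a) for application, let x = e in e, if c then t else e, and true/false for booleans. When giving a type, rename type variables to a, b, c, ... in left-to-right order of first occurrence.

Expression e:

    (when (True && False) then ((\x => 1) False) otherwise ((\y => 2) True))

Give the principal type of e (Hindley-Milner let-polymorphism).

Derivation:
  unify Bool ~ Bool
  unify Bool ~ Bool
  unify Bool ~ Bool
\x._ : a -> Int
  unify a -> Int ~ Bool -> b
  unify a ~ Bool
  unify Int ~ b
_ _ : Int
\y._ : c -> Int
  unify c -> Int ~ Bool -> d
  unify c ~ Bool
  unify Int ~ d
_ _ : Int
  unify Int ~ Int

Answer: Int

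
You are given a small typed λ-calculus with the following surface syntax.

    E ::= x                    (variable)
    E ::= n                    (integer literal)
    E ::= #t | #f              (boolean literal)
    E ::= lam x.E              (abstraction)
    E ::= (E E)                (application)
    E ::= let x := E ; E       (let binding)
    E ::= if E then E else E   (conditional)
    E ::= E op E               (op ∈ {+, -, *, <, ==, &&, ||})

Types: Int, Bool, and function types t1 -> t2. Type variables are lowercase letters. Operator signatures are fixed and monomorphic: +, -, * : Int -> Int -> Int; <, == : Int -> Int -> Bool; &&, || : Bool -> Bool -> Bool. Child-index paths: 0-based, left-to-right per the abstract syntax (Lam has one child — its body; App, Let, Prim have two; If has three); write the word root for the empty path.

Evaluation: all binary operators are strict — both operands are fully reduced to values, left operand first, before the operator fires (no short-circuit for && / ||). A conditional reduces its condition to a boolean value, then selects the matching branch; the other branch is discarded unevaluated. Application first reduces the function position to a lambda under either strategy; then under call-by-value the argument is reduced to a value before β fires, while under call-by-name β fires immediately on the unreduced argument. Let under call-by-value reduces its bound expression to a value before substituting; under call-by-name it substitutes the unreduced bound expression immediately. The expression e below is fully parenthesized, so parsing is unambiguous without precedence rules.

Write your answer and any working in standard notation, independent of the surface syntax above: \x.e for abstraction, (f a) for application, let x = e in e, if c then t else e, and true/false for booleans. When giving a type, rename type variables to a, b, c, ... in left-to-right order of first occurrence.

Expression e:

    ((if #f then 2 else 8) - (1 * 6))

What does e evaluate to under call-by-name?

Trace:
step 0: ((if false then 2 else 8) - (1 * 6))
step 1: [if@0] (8 - (1 * 6))
step 2: [delta@1] (8 - 6)
step 3: [delta@root] 2

Answer: 2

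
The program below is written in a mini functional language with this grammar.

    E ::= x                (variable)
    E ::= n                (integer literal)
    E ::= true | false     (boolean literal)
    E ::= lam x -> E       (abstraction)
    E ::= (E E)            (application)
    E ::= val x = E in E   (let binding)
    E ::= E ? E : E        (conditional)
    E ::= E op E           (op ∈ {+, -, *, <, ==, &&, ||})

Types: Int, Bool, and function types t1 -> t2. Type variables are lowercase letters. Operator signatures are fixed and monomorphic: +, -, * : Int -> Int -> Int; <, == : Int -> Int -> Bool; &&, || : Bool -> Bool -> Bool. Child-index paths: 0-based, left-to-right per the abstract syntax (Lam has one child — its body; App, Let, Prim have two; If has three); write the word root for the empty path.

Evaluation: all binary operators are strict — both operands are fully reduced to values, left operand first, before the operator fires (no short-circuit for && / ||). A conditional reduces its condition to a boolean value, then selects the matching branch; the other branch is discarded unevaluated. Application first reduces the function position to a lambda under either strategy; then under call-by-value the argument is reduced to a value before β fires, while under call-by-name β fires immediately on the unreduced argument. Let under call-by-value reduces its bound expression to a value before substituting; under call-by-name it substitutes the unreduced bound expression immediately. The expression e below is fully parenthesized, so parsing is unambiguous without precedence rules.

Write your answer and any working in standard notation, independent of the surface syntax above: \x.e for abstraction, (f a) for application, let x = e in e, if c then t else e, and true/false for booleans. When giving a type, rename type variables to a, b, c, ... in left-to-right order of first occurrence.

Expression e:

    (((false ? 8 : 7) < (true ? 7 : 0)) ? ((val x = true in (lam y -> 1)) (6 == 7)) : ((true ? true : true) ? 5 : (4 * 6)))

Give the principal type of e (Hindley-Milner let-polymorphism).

Working:
  unify Bool ~ Bool
  unify Int ~ Int
  unify Int ~ Int
  unify Bool ~ Bool
  unify Int ~ Int
  unify Int ~ Int
  unify Bool ~ Bool
let x : Bool
\y._ : a -> Int
  unify Int ~ Int
  unify Int ~ Int
  unify a -> Int ~ Bool -> b
  unify a ~ Bool
  unify Int ~ b
_ _ : Int
  unify Bool ~ Bool
  unify Bool ~ Bool
  unify Bool ~ Bool
  unify Int ~ Int
  unify Int ~ Int
  unify Int ~ Int
  unify Int ~ Int

Answer: Int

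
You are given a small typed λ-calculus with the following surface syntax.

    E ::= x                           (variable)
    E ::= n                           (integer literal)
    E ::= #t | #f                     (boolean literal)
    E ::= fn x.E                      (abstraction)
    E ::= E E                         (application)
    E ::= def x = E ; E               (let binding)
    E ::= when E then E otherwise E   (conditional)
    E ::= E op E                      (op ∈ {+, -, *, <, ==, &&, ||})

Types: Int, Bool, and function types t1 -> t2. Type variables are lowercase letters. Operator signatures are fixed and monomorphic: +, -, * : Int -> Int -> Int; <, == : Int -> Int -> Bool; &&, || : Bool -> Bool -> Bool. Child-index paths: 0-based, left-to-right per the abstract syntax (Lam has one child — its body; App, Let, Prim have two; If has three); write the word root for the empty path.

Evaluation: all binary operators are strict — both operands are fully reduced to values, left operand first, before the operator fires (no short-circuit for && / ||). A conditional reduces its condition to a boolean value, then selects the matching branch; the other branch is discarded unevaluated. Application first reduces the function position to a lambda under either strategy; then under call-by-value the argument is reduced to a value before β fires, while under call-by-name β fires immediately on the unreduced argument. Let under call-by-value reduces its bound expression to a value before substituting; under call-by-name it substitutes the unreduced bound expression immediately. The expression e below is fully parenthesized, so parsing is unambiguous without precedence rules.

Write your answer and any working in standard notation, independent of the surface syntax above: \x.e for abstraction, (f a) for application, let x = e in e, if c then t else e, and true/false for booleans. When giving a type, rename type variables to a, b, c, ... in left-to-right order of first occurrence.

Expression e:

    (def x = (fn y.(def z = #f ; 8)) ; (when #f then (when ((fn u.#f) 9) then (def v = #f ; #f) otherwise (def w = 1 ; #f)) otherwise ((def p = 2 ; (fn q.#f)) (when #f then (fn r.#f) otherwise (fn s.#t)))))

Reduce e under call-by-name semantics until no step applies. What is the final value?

Working:
step 0: (let x = (\y.(let z = false in 8)) in (if false then (if ((\u.false) 9) then (let v = false in false) else (let w = 1 in false)) else ((let p = 2 in (\q.false)) (if false then (\r.false) else (\s.true)))))
step 1: [let@root] (if false then (if ((\u.false) 9) then (let v = false in false) else (let w = 1 in false)) else ((let p = 2 in (\q.false)) (if false then (\r.false) else (\s.true))))
step 2: [if@root] ((let p = 2 in (\q.false)) (if false then (\r.false) else (\s.true)))
step 3: [let@0] ((\q.false) (if false then (\r.false) else (\s.true)))
step 4: [beta@root] false

Answer: false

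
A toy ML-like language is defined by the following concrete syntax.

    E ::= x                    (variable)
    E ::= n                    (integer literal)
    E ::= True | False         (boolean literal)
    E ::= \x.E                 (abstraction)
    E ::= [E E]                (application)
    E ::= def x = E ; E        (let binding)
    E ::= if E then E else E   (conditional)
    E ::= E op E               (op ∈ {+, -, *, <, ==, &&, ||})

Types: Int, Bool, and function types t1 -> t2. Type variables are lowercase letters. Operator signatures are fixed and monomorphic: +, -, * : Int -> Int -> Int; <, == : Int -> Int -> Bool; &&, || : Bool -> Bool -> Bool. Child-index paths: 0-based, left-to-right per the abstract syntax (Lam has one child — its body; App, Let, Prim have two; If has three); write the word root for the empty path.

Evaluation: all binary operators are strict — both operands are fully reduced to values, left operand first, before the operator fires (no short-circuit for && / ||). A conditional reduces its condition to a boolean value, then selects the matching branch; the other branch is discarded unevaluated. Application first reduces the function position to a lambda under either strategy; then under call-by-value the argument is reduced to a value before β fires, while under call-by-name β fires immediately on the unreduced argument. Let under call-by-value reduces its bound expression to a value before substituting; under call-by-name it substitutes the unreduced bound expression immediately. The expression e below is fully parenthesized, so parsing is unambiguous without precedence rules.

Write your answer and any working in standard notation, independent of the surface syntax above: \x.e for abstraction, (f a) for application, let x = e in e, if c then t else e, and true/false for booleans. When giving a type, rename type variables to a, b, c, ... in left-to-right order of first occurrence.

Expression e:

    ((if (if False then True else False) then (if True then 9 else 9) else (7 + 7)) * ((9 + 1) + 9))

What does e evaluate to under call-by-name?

Answer: 266

Trace:
step 0: ((if (if false then true else false) then (if true then 9 else 9) else (7 + 7)) * ((9 + 1) + 9))
step 1: [if@0.0] ((if false then (if true then 9 else 9) else (7 + 7)) * ((9 + 1) + 9))
step 2: [if@0] ((7 + 7) * ((9 + 1) + 9))
step 3: [delta@0] (14 * ((9 + 1) + 9))
step 4: [delta@1.0] (14 * (10 + 9))
step 5: [delta@1] (14 * 19)
step 6: [delta@root] 266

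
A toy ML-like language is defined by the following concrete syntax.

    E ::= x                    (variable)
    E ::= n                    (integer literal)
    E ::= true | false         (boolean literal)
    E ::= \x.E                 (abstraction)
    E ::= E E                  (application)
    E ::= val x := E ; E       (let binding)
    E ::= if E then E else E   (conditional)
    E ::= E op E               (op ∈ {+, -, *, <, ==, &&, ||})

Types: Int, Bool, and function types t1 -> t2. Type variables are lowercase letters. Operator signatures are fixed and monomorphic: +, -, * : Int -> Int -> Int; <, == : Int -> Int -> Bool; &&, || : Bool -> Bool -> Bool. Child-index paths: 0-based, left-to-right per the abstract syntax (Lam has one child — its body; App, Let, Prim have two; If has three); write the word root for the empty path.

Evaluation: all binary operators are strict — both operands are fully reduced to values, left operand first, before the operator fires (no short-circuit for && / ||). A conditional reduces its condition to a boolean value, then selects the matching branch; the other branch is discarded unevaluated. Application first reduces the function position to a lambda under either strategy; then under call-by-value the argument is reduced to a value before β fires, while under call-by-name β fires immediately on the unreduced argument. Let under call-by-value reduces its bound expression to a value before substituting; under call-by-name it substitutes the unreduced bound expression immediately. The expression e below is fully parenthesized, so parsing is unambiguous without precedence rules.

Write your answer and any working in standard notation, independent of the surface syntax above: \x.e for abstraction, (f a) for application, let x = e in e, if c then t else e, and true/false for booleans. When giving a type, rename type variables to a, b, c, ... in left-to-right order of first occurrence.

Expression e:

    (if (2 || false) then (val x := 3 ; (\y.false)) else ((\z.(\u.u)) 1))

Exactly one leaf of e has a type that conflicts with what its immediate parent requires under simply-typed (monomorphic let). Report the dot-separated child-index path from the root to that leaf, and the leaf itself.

Answer: 0.0 : 2

Working:
  unify Int ~ Bool
  FAIL: mismatch Int ~ Bool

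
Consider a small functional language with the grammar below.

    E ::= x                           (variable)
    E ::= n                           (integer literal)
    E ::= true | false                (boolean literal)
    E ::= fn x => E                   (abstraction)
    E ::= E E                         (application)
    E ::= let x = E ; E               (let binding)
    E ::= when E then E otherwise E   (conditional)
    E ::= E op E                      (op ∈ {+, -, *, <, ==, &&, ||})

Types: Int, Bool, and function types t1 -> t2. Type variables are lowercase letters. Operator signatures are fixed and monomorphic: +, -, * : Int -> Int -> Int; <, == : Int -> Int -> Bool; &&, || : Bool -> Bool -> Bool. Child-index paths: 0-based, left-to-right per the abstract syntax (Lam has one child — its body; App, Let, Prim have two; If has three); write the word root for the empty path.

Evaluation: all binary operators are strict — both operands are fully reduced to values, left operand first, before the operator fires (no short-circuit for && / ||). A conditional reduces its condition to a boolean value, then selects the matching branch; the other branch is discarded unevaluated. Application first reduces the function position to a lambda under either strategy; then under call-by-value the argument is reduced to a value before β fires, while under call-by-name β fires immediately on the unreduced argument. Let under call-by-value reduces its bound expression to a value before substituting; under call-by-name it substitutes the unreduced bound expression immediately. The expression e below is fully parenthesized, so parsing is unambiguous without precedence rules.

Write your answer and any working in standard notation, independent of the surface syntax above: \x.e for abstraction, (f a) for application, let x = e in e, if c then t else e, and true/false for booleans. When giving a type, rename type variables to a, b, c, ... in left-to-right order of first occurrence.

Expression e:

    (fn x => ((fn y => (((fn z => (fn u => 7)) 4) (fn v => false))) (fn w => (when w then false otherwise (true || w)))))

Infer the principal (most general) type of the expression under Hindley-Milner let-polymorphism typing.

Working:
\u._ : d -> Int
\z._ : c -> d -> Int
  unify c -> d -> Int ~ Int -> e
  unify c ~ Int
  unify d -> Int ~ e
_ _ : d -> Int
\v._ : f -> Bool
  unify d -> Int ~ (f -> Bool) -> g
  unify d ~ f -> Bool
  unify Int ~ g
_ _ : Int
\y._ : b -> Int
w : h
  unify h ~ Bool
  unify Bool ~ Bool
w : Bool
  unify Bool ~ Bool
  unify Bool ~ Bool
\w._ : Bool -> Bool
  unify b -> Int ~ (Bool -> Bool) -> i
  unify b ~ Bool -> Bool
  unify Int ~ i
_ _ : Int
\x._ : a -> Int

Answer: a -> Int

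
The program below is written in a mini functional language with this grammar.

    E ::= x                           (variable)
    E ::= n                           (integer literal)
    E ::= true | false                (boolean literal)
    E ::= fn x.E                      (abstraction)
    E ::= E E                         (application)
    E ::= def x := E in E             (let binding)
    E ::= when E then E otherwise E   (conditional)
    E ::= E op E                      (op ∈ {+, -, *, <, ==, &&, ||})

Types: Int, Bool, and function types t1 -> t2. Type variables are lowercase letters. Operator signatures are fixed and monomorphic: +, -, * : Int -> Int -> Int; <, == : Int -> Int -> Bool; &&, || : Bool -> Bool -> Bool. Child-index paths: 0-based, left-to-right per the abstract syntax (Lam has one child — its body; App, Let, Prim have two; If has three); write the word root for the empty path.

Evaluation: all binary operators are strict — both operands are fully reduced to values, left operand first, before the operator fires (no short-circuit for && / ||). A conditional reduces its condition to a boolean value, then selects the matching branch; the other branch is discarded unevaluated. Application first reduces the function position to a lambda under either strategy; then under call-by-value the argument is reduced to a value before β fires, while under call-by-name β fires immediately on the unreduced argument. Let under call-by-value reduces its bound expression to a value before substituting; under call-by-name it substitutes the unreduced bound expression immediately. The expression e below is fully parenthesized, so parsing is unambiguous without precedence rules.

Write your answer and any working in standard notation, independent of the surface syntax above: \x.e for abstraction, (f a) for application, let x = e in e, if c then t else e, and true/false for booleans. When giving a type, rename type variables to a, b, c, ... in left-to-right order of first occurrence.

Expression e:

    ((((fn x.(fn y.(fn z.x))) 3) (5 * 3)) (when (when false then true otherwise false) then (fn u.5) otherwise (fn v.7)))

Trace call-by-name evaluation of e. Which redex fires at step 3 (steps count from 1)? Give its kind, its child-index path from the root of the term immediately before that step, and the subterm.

Derivation:
step 0: ((((\x.(\y.(\z.x))) 3) (5 * 3)) (if (if false then true else false) then (\u.5) else (\v.7)))
step 1: [beta@0.0] (((\y.(\z.3)) (5 * 3)) (if (if false then true else false) then (\u.5) else (\v.7)))
step 2: [beta@0] ((\z.3) (if (if false then true else false) then (\u.5) else (\v.7)))
step 3: [beta@root] 3

Answer: beta at root : ((\z.3) (if (if false then true else false) then (\u.5) else (\v.7)))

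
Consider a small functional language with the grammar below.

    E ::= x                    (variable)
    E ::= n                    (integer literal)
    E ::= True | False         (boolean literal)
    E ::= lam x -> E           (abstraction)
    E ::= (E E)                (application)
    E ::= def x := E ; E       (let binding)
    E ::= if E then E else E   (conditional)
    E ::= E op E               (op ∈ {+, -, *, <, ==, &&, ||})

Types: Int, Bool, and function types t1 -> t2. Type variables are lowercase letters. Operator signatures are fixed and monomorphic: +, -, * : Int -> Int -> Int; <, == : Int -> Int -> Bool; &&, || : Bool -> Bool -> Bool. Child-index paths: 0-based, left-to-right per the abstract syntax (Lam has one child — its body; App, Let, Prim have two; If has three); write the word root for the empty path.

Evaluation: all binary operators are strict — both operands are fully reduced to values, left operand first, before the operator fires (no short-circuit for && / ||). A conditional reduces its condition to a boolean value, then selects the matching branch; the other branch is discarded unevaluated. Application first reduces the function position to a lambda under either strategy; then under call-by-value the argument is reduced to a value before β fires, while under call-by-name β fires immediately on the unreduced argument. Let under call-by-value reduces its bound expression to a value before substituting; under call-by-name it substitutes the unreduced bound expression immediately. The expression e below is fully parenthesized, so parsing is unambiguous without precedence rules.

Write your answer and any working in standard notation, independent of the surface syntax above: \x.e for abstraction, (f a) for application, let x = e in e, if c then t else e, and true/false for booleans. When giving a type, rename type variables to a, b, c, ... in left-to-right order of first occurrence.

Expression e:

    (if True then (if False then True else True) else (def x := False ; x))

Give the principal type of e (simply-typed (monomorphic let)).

Answer: Bool

Working:
  unify Bool ~ Bool
  unify Bool ~ Bool
  unify Bool ~ Bool
let x : Bool
x : Bool
  unify Bool ~ Bool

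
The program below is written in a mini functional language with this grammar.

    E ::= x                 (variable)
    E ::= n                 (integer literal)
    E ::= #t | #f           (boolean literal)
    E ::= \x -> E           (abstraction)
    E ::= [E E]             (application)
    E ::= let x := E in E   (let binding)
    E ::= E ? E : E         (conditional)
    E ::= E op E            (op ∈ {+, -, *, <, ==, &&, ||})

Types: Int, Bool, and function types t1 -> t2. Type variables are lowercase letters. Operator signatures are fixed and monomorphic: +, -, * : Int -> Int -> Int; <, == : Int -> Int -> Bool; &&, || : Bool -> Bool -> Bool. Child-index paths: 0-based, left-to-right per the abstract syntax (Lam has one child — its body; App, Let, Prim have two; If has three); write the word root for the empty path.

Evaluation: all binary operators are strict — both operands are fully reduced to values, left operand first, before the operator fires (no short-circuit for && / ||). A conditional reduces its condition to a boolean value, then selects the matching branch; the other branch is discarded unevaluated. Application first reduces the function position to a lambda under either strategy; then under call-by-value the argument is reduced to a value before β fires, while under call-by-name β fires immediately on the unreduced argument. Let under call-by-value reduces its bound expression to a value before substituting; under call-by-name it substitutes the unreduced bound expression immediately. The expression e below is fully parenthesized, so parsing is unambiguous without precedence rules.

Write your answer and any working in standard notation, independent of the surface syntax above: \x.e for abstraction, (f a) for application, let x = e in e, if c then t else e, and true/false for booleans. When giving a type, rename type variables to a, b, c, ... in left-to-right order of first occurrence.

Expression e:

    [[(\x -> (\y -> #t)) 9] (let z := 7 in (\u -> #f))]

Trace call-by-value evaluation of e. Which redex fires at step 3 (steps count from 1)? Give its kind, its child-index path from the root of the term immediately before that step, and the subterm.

Answer: beta at root : ((\y.true) (\u.false))

Trace:
step 0: (((\x.(\y.true)) 9) (let z = 7 in (\u.false)))
step 1: [beta@0] ((\y.true) (let z = 7 in (\u.false)))
step 2: [let@1] ((\y.true) (\u.false))
step 3: [beta@root] true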